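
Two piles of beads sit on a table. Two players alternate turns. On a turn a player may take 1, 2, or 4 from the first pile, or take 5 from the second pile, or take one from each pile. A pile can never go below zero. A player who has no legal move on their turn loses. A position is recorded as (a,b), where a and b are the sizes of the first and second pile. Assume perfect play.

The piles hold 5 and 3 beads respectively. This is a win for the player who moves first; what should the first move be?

Label each position W (a win for the player to move) or L (a loss). A position with no legal move is L; any other position is W exactly when some move reaches an L, and L when every move reaches a W.
No move ever increases a pile, so every position that can arise here has a ≤ 5 and b ≤ 3; it is enough to label the cells with 0 ≤ a ≤ 5 and 0 ≤ b ≤ 3.
Every move lowers a or b (never raises either), so fill the grid row by row in increasing a, and left to right within a row: each cell's successors are then already labelled.
      b=0  b=1  b=2  b=3
a=0:    L    L    L    L
a=1:    W    W    W    W
a=2:    W    W    W    W
a=3:    L    L    L    L
a=4:    W    W    W    W
a=5:    W    W    W    W
Cells with no legal move (terminal, hence L): (0,0), (0,1), (0,2), (0,3).
The remaining L cells, each justified by listing all of its moves:
(3,0): moves to (2,0)(W), (1,0)(W); every one is W ⇒ L
(3,1): moves to (2,1)(W), (1,1)(W), (2,0)(W); every one is W ⇒ L
(3,2): moves to (2,2)(W), (1,2)(W), (2,1)(W); every one is W ⇒ L
(3,3): moves to (2,3)(W), (1,3)(W), (2,2)(W); every one is W ⇒ L
Every other cell has at least one move into one of the L cells above, so it is W.
From (5,3), the L positions reachable in one move are: (3,3).

Move to (3,3).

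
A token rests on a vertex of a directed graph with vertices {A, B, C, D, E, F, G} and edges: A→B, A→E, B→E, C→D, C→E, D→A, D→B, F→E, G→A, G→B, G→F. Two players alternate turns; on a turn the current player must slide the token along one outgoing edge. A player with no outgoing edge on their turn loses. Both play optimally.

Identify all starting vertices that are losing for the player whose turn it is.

D, E, G

Compute win/loss labels from the base case upward. A position with no move is L. Any other position is W if it can reach an L in one move, else L.
Every edge goes from a vertex to one that appears earlier in the order E, B, F, A, D, G, C, so processing vertices in that order labels each vertex after all of its successors.
E: no outgoing edge → L
B: W (go to E, an L position)
F: W (go to E, an L position)
A: W (go to E, an L position)
D: L (options A(W), B(W) are all W)
G: L (options A(W), F(W), B(W) are all W)
C: W (go to D, an L position)
Reading off the rows marked L gives the requested list; there are 3 such vertices.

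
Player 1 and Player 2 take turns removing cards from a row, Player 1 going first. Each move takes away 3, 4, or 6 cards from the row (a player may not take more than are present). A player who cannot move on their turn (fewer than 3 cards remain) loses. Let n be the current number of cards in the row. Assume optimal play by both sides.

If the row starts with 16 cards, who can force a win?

Player 1 wins.

Classify positions by backward induction: terminal positions (no move available) are L. From any other position, the mover wins iff some move reaches an L.
n=0: no move → L
n=1: no move → L
n=2: no move → L
n=3: W (go to 0, an L position)
n=4: W (go to 1, an L position)
n=5: W (go to 2, an L position)
n=6: W (go to 2, an L position)
n=7: W (go to 1, an L position)
n=8: W (go to 2, an L position)
n=9: L (options 6(W), 5(W), 3(W) are all W)
n=10: L (options 7(W), 6(W), 4(W) are all W)
n=11: L (options 8(W), 7(W), 5(W) are all W)
n=12: W (go to 9, an L position)
n=13: W (go to 10, an L position)
n=14: W (go to 11, an L position)
n=15: W (go to 11, an L position)
n=16: W (go to 10, an L position)
The starting position 16 is W: Player 1 should remove 6, leaving 10, handing over an L position.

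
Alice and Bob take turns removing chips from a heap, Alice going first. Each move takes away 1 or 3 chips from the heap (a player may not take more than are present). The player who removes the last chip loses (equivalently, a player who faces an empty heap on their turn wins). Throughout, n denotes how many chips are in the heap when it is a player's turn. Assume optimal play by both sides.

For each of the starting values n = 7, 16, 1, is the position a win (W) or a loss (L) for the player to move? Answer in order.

Use the standard recursion: the mover wins at a terminal position; elsewhere, the mover wins exactly when some move hands the opponent an L position.
n=0: no move; the opponent has just taken the last chip and therefore loses → W
n=1: only reaches 0(W), which is W → L
n=2: reaches L-position 1 → W
n=3: only reaches 2(W), 0(W), all W → L
n=4: reaches L-position 3 → W
n=5: only reaches 4(W), 2(W), all W → L
n=6: reaches L-position 5 → W
n=7: only reaches 6(W), 4(W), all W → L
n=8: reaches L-position 7 → W
n=9: only reaches 8(W), 6(W), all W → L
n=10: reaches L-position 9 → W
n=11: only reaches 10(W), 8(W), all W → L
n=12: reaches L-position 11 → W
n=13: only reaches 12(W), 10(W), all W → L
n=14: reaches L-position 13 → W
n=15: only reaches 14(W), 12(W), all W → L
n=16: reaches L-position 15 → W

7: L, 16: W, 1: L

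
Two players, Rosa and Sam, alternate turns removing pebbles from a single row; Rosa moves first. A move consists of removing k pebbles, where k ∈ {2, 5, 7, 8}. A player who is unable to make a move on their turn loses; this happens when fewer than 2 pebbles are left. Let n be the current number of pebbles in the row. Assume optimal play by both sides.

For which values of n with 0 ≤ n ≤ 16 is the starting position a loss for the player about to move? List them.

Compute win/loss labels from the base case upward. A position with no move is L. Any other position is W if it can reach an L in one move, else L.
n=0: no move → L
n=1: no move → L
n=2: W (go to 0, an L position)
n=3: W (go to 1, an L position)
n=4: L (sole option 2(W) is W)
n=5: W (go to 0, an L position)
n=6: W (go to 4, an L position)
n=7: W (go to 0, an L position)
n=8: W (go to 1, an L position)
n=9: W (go to 4, an L position)
n=10: L (options 8(W), 5(W), 3(W), 2(W) are all W)
n=11: W (go to 4, an L position)
n=12: W (go to 10, an L position)
n=13: L (options 11(W), 8(W), 6(W), 5(W) are all W)
n=14: L (options 12(W), 9(W), 7(W), 6(W) are all W)
n=15: W (go to 13, an L position)
n=16: W (go to 14, an L position)
Reading off the rows marked L gives the requested list; there are 6 such values of n.

0, 1, 4, 10, 13, 14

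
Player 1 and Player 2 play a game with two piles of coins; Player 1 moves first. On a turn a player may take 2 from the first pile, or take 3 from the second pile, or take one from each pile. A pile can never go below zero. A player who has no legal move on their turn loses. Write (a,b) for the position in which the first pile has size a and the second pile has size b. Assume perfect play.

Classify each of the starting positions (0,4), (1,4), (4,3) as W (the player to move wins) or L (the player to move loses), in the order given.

(0,4): W, (1,4): L, (4,3): W

Classify positions by backward induction: terminal positions (no move available) are L. From any other position, the mover wins iff some move reaches an L.
No move ever increases a pile, so every position that can arise here has a ≤ 4 and b ≤ 4; it is enough to label the cells with 0 ≤ a ≤ 4 and 0 ≤ b ≤ 4.
Every move lowers a or b (never raises either), so fill the grid row by row in increasing a, and left to right within a row: each cell's successors are then already labelled.
      b=0  b=1  b=2  b=3  b=4
a=0:    L    L    L    W    W
a=1:    L    W    W    W    L
a=2:    W    W    W    L    L
a=3:    W    L    L    L    W
a=4:    L    L    W    W    W
Cells with no legal move (terminal, hence L): (0,0), (0,1), (0,2), (1,0).
The remaining L cells, each justified by listing all of its moves:
(1,4): →(1,1)(W), (0,3)(W) — all W, so L
(2,3): →(0,3)(W), (2,0)(W), (1,2)(W) — all W, so L
(2,4): →(0,4)(W), (2,1)(W), (1,3)(W) — all W, so L
(3,1): →(1,1)(W), (2,0)(W) — all W, so L
(3,2): →(1,2)(W), (2,1)(W) — all W, so L
(3,3): →(1,3)(W), (3,0)(W), (2,2)(W) — all W, so L
(4,0): →(2,0)(W) only, which is W, so L
(4,1): →(2,1)(W), (3,0)(W) — all W, so L
Every other cell has at least one move into one of the L cells above, so it is W.
(0,4): the move to (0,1) reaches an L cell, so W
(1,4): one of the L cells justified above, so L
(4,3): the move to (2,3) reaches an L cell, so W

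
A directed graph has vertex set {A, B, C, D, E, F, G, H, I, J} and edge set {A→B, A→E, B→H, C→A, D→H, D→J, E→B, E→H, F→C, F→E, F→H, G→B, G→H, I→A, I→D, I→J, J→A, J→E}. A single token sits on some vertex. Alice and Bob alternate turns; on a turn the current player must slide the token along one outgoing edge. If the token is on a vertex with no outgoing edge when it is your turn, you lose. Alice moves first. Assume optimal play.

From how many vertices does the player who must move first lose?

Positions with no move are L. A position that does have a move is losing for the player to move precisely when every available move leads to a winning position for the opponent. Fill in the labels:
Every edge goes from a vertex to one that appears earlier in the order H, B, E, G, A, J, D, C, F, I, so processing vertices in that order labels each vertex after all of its successors.
H: no outgoing edge → L
B: can move to H, which is L ⇒ W
E: can move to H, which is L ⇒ W
G: can move to H, which is L ⇒ W
A: moves to E(W), B(W); every one is W ⇒ L
J: can move to A, which is L ⇒ W
D: can move to H, which is L ⇒ W
C: can move to A, which is L ⇒ W
F: can move to H, which is L ⇒ W
I: can move to A, which is L ⇒ W
The L vertices are A, H; that is 2 in all.

2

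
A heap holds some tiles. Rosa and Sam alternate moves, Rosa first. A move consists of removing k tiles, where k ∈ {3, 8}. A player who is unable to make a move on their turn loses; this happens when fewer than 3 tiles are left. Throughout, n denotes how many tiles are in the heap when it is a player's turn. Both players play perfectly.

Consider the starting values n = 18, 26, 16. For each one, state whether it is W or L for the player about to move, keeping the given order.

Work bottom-up. With no move the player to move loses. Otherwise the position is W if at least one move leads to an L position for the opponent, and L if every move leads to a W.
n=0: no move → L
n=1: no move → L
n=2: no move → L
n=3: →0(L), so W
n=4: →1(L), so W
n=5: →2(L), so W
n=6: →3(W) only, which is W, so L
n=7: →4(W) only, which is W, so L
n=8: →0(L), so W
n=9: →6(L), so W
n=10: →7(L), so W
n=11: →8(W), 3(W) — all W, so L
n=12: →9(W), 4(W) — all W, so L
n=13: →10(W), 5(W) — all W, so L
n=14: →11(L), so W
n=15: →12(L), so W
n=16: →13(L), so W
n=17: →14(W), 9(W) — all W, so L
n=18: →15(W), 10(W) — all W, so L
n=19: →11(L), so W
n=20: →17(L), so W
n=21: →18(L), so W
n=22: →19(W), 14(W) — all W, so L
n=23: →20(W), 15(W) — all W, so L
n=24: →21(W), 16(W) — all W, so L
n=25: →22(L), so W
n=26: →23(L), so W

18: L, 26: W, 16: W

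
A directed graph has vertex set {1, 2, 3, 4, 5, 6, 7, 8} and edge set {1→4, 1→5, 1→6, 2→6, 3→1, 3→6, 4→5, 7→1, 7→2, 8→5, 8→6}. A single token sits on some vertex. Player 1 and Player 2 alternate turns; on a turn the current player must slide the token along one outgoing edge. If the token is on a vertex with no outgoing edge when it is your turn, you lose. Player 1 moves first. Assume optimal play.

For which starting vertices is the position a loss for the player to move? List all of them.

5, 6, 7

Build the W/L table. Terminal = L. A non-terminal position is W if it has a move to some L; otherwise it is L.
Every edge goes from a vertex to one that appears earlier in the order 5, 6, 8, 4, 1, 2, 3, 7, so processing vertices in that order labels each vertex after all of its successors.
5: no outgoing edge → L
6: no outgoing edge → L
8: can move to 6, which is L ⇒ W
4: can move to 5, which is L ⇒ W
1: can move to 6, which is L ⇒ W
2: can move to 6, which is L ⇒ W
3: can move to 6, which is L ⇒ W
7: moves to 2(W), 1(W); every one is W ⇒ L
Reading off the rows marked L gives the requested list; there are 3 such vertices.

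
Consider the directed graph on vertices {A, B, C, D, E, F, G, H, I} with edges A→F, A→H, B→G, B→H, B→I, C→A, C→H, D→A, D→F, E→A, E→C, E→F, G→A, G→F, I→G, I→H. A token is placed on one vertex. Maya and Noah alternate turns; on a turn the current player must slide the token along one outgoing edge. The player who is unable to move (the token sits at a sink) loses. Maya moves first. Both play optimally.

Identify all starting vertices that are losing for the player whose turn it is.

F, H

Use the standard recursion: the mover loses at a terminal position; elsewhere, the mover wins exactly when some move hands the opponent an L position.
Every edge goes from a vertex to one that appears earlier in the order H, F, A, G, I, B, C, E, D, so processing vertices in that order labels each vertex after all of its successors.
H: no outgoing edge → L
F: no outgoing edge → L
A: can move to F, which is L ⇒ W
G: can move to F, which is L ⇒ W
I: can move to H, which is L ⇒ W
B: can move to H, which is L ⇒ W
C: can move to H, which is L ⇒ W
E: can move to F, which is L ⇒ W
D: can move to F, which is L ⇒ W
The losing starting vertices are exactly the entries labelled L in this table (2 of them).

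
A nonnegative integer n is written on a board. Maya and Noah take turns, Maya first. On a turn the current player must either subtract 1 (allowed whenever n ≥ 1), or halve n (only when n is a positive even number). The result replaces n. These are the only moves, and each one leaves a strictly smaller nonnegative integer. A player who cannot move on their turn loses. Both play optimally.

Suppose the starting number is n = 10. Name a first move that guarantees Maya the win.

Use the standard recursion: the mover loses at a terminal position; elsewhere, the mover wins exactly when some move hands the opponent an L position.
n=0: no move → L
n=1: reaches L-position 0 → W
n=2: only reaches 1(W), which is W → L
n=3: reaches L-position 2 → W
n=4: reaches L-position 2 → W
n=5: only reaches 4(W), which is W → L
n=6: reaches L-position 5 → W
n=7: only reaches 6(W), which is W → L
n=8: reaches L-position 7 → W
n=9: only reaches 8(W), which is W → L
n=10: reaches L-position 5 → W
From 10, the L positions reachable in one move are: 5, 9. Any move reaching one of these is winning.

Move to 5.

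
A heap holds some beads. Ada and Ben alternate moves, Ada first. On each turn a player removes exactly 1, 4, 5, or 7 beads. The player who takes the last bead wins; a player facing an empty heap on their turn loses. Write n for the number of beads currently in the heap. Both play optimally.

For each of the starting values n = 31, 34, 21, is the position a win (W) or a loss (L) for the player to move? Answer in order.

31: W, 34: L, 21: W

Classify positions by backward induction: terminal positions (no move available) are L. From any other position, the mover wins iff some move reaches an L.
n=0: no move → L
n=1: W (go to 0, an L position)
n=2: L (sole option 1(W) is W)
n=3: W (go to 2, an L position)
n=4: W (go to 0, an L position)
n=5: W (go to 0, an L position)
n=6: W (go to 2, an L position)
n=7: W (go to 2, an L position)
n=8: L (options 7(W), 4(W), 3(W), 1(W) are all W)
n=9: W (go to 8, an L position)
n=10: L (options 9(W), 6(W), 5(W), 3(W) are all W)
n=11: W (go to 10, an L position)
n=12: W (go to 8, an L position)
n=13: W (go to 8, an L position)
n=14: W (go to 10, an L position)
n=15: W (go to 10, an L position)
n=16: L (options 15(W), 12(W), 11(W), 9(W) are all W)
n=17: W (go to 16, an L position)
n=18: L (options 17(W), 14(W), 13(W), 11(W) are all W)
n=19: W (go to 18, an L position)
n=20: W (go to 16, an L position)
n=21: W (go to 16, an L position)
n=22: W (go to 18, an L position)
n=23: W (go to 18, an L position)
n=24: L (options 23(W), 20(W), 19(W), 17(W) are all W)
n=25: W (go to 24, an L position)
n=26: L (options 25(W), 22(W), 21(W), 19(W) are all W)
n=27: W (go to 26, an L position)
n=28: W (go to 24, an L position)
n=29: W (go to 24, an L position)
n=30: W (go to 26, an L position)
n=31: W (go to 26, an L position)
n=32: L (options 31(W), 28(W), 27(W), 25(W) are all W)
n=33: W (go to 32, an L position)
n=34: L (options 33(W), 30(W), 29(W), 27(W) are all W)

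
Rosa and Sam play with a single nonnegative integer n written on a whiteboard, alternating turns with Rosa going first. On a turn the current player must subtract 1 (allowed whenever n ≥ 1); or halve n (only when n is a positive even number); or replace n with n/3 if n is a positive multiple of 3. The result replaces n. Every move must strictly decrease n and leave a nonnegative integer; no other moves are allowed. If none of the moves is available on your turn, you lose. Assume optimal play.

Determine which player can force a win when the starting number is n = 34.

Positions with no move are L. A position that does have a move is losing for the player to move precisely when every available move leads to a winning position for the opponent. Fill in the labels:
n=0: no move → L
n=1: reaches L-position 0 → W
n=2: only reaches 1(W), which is W → L
n=3: reaches L-position 2 → W
n=4: reaches L-position 2 → W
n=5: only reaches 4(W), which is W → L
n=6: reaches L-position 2 → W
n=7: only reaches 6(W), which is W → L
n=8: reaches L-position 7 → W
n=9: only reaches 3(W), 8(W), all W → L
n=10: reaches L-position 5 → W
n=11: only reaches 10(W), which is W → L
n=12: reaches L-position 11 → W
n=13: only reaches 12(W), which is W → L
n=14: reaches L-position 7 → W
n=15: reaches L-position 5 → W
n=16: only reaches 8(W), 15(W), all W → L
n=17: reaches L-position 16 → W
n=18: reaches L-position 9 → W
n=19: only reaches 18(W), which is W → L
n=20: reaches L-position 19 → W
n=21: reaches L-position 7 → W
n=22: reaches L-position 11 → W
n=23: only reaches 22(W), which is W → L
n=24: reaches L-position 23 → W
n=25: only reaches 24(W), which is W → L
n=26: reaches L-position 13 → W
n=27: reaches L-position 9 → W
n=28: only reaches 14(W), 27(W), all W → L
n=29: reaches L-position 28 → W
n=30: only reaches 10(W), 15(W), 29(W), all W → L
n=31: reaches L-position 30 → W
n=32: reaches L-position 16 → W
n=33: reaches L-position 11 → W
n=34: only reaches 17(W), 33(W), all W → L
Every move from 34 reaches a W position, so the mover loses.

Sam wins.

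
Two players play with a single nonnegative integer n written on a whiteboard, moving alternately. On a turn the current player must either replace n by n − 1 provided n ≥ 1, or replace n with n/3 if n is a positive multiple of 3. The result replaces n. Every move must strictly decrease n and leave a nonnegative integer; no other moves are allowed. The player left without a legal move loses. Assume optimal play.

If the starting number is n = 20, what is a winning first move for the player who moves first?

Label each position W (a win for the player to move) or L (a loss). A position with no legal move is L; any other position is W exactly when some move reaches an L, and L when every move reaches a W.
n=0: no move → L
n=1: →0(L), so W
n=2: →1(W) only, which is W, so L
n=3: →2(L), so W
n=4: →3(W) only, which is W, so L
n=5: →4(L), so W
n=6: →2(L), so W
n=7: →6(W) only, which is W, so L
n=8: →7(L), so W
n=9: →3(W), 8(W) — all W, so L
n=10: →9(L), so W
n=11: →10(W) only, which is W, so L
n=12: →4(L), so W
n=13: →12(W) only, which is W, so L
n=14: →13(L), so W
n=15: →5(W), 14(W) — all W, so L
n=16: →15(L), so W
n=17: →16(W) only, which is W, so L
n=18: →17(L), so W
n=19: →18(W) only, which is W, so L
n=20: →19(L), so W
From 20, the L positions reachable in one move are: 19.

Move to 19.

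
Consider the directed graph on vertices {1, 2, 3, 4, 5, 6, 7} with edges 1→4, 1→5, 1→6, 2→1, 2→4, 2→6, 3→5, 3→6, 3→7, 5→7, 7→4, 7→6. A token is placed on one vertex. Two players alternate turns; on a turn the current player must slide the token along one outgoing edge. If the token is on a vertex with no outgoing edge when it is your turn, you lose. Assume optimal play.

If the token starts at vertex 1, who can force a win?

Work bottom-up. With no move the player to move loses. Otherwise the position is W if at least one move leads to an L position for the opponent, and L if every move leads to a W.
Every edge goes from a vertex to one that appears earlier in the order 6, 4, 7, 5, 3, 1, 2, so processing vertices in that order labels each vertex after all of its successors.
6: no outgoing edge → L
4: no outgoing edge → L
7: W (go to 4, an L position)
5: L (sole option 7(W) is W)
3: W (go to 5, an L position)
1: W (go to 5, an L position)
2: W (go to 4, an L position)
The starting position 1 is W: the player to move should move to 5, handing over an L position.

The first player wins.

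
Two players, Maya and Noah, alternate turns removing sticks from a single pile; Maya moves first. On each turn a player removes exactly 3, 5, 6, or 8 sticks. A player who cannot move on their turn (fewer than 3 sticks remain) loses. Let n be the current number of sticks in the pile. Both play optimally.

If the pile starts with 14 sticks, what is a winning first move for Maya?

Positions with no move are L. A position that does have a move is losing for the player to move precisely when every available move leads to a winning position for the opponent. Fill in the labels:
n=0: no move → L
n=1: no move → L
n=2: no move → L
n=3: can move to 0, which is L ⇒ W
n=4: can move to 1, which is L ⇒ W
n=5: can move to 2, which is L ⇒ W
n=6: can move to 1, which is L ⇒ W
n=7: can move to 2, which is L ⇒ W
n=8: can move to 2, which is L ⇒ W
n=9: can move to 1, which is L ⇒ W
n=10: can move to 2, which is L ⇒ W
n=11: moves to 8(W), 6(W), 5(W), 3(W); every one is W ⇒ L
n=12: moves to 9(W), 7(W), 6(W), 4(W); every one is W ⇒ L
n=13: moves to 10(W), 8(W), 7(W), 5(W); every one is W ⇒ L
n=14: can move to 11, which is L ⇒ W
From 14, the L positions reachable in one move are: 11.

Remove 3, leaving 11.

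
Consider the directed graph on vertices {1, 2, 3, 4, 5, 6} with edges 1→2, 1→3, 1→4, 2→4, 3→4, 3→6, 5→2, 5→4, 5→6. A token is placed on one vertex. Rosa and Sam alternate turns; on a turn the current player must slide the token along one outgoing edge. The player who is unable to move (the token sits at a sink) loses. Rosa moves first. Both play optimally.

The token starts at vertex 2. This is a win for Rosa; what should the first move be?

Move to 4.

Compute win/loss labels from the base case upward. A position with no move is L. Any other position is W if it can reach an L in one move, else L.
Every edge goes from a vertex to one that appears earlier in the order 6, 4, 3, 2, 1, 5, so processing vertices in that order labels each vertex after all of its successors.
6: no outgoing edge → L
4: no outgoing edge → L
3: W (go to 4, an L position)
2: W (go to 4, an L position)
1: W (go to 4, an L position)
5: W (go to 4, an L position)
From 2, the L positions reachable in one move are: 4.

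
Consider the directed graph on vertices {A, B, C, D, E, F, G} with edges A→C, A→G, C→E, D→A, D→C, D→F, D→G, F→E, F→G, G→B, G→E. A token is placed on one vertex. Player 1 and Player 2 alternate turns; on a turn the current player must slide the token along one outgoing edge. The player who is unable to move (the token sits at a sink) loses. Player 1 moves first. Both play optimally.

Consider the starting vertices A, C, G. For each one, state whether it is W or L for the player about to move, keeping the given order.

Use the standard recursion: the mover loses at a terminal position; elsewhere, the mover wins exactly when some move hands the opponent an L position.
Every edge goes from a vertex to one that appears earlier in the order E, B, G, F, C, A, D, so processing vertices in that order labels each vertex after all of its successors.
E: no outgoing edge → L
B: no outgoing edge → L
G: W (go to B, an L position)
F: W (go to E, an L position)
C: W (go to E, an L position)
A: L (options C(W), G(W) are all W)
D: W (go to A, an L position)

A: L, C: W, G: W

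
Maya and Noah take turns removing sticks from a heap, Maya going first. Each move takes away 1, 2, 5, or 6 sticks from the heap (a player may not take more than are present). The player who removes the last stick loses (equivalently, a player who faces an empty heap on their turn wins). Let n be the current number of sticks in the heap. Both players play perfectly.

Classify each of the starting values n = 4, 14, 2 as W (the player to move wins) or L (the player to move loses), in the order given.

Build the W/L table. Terminal = W. A non-terminal position is W if it has a move to some L; otherwise it is L.
n=0: no move; the opponent has just taken the last stick and therefore loses → W
n=1: →0(W) only, which is W, so L
n=2: →1(L), so W
n=3: →1(L), so W
n=4: →3(W), 2(W) — all W, so L
n=5: →4(L), so W
n=6: →4(L), so W
n=7: →1(L), so W
n=8: →7(W), 6(W), 3(W), 2(W) — all W, so L
n=9: →8(L), so W
n=10: →8(L), so W
n=11: →10(W), 9(W), 6(W), 5(W) — all W, so L
n=12: →11(L), so W
n=13: →11(L), so W
n=14: →8(L), so W

4: L, 14: W, 2: W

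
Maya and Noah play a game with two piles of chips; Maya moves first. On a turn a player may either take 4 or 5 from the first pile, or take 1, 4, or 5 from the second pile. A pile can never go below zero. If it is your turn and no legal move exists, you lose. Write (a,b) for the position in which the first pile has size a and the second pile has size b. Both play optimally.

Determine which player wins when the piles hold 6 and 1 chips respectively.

Noah wins.

Work bottom-up. With no move the player to move loses. Otherwise the position is W if at least one move leads to an L position for the opponent, and L if every move leads to a W.
No move ever increases a pile, so every position that can arise here has a ≤ 6 and b ≤ 1; it is enough to label the cells with 0 ≤ a ≤ 6 and 0 ≤ b ≤ 1.
Every move lowers a or b (never raises either), so fill the grid row by row in increasing a, and left to right within a row: each cell's successors are then already labelled.
      b=0  b=1
a=0:    L    W
a=1:    L    W
a=2:    L    W
a=3:    L    W
a=4:    W    L
a=5:    W    L
a=6:    W    L
Cells with no legal move (terminal, hence L): (0,0), (1,0), (2,0), (3,0).
The remaining L cells, each justified by listing all of its moves:
(4,1): →(0,1)(W), (4,0)(W) — all W, so L
(5,1): →(1,1)(W), (0,1)(W), (5,0)(W) — all W, so L
(6,1): →(2,1)(W), (1,1)(W), (6,0)(W) — all W, so L
Every other cell has at least one move into one of the L cells above, so it is W.
The starting position (6,1) is L: whatever Maya does, the opponent receives a W position.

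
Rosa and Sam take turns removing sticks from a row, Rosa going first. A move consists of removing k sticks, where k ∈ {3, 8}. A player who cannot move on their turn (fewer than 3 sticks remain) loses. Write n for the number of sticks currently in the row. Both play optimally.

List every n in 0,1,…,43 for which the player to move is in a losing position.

0, 1, 2, 6, 7, 11, 12, 13, 17, 18, 22, 23, 24, 28, 29, 33, 34, 35, 39, 40

Work bottom-up. With no move the player to move loses. Otherwise the position is W if at least one move leads to an L position for the opponent, and L if every move leads to a W.
n=0: no move → L
n=1: no move → L
n=2: no move → L
n=3: reaches L-position 0 → W
n=4: reaches L-position 1 → W
n=5: reaches L-position 2 → W
n=6: only reaches 3(W), which is W → L
n=7: only reaches 4(W), which is W → L
n=8: reaches L-position 0 → W
n=9: reaches L-position 6 → W
n=10: reaches L-position 7 → W
n=11: only reaches 8(W), 3(W), all W → L
n=12: only reaches 9(W), 4(W), all W → L
n=13: only reaches 10(W), 5(W), all W → L
n=14: reaches L-position 11 → W
n=15: reaches L-position 12 → W
n=16: reaches L-position 13 → W
n=17: only reaches 14(W), 9(W), all W → L
n=18: only reaches 15(W), 10(W), all W → L
n=19: reaches L-position 11 → W
n=20: reaches L-position 17 → W
n=21: reaches L-position 18 → W
n=22: only reaches 19(W), 14(W), all W → L
n=23: only reaches 20(W), 15(W), all W → L
n=24: only reaches 21(W), 16(W), all W → L
n=25: reaches L-position 22 → W
n=26: reaches L-position 23 → W
n=27: reaches L-position 24 → W
n=28: only reaches 25(W), 20(W), all W → L
n=29: only reaches 26(W), 21(W), all W → L
n=30: reaches L-position 22 → W
n=31: reaches L-position 28 → W
n=32: reaches L-position 29 → W
n=33: only reaches 30(W), 25(W), all W → L
n=34: only reaches 31(W), 26(W), all W → L
n=35: only reaches 32(W), 27(W), all W → L
n=36: reaches L-position 33 → W
n=37: reaches L-position 34 → W
n=38: reaches L-position 35 → W
n=39: only reaches 36(W), 31(W), all W → L
n=40: only reaches 37(W), 32(W), all W → L
n=41: reaches L-position 33 → W
n=42: reaches L-position 39 → W
n=43: reaches L-position 40 → W
Reading off the rows marked L gives the requested list; there are 20 such values of n.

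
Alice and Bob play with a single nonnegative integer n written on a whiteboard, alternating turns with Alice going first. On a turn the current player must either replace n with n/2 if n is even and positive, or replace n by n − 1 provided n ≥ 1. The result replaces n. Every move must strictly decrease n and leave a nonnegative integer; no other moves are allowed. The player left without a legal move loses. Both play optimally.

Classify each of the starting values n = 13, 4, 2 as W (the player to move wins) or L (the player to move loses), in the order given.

Classify positions by backward induction: terminal positions (no move available) are L. From any other position, the mover wins iff some move reaches an L.
n=0: no move → L
n=1: reaches L-position 0 → W
n=2: only reaches 1(W), which is W → L
n=3: reaches L-position 2 → W
n=4: reaches L-position 2 → W
n=5: only reaches 4(W), which is W → L
n=6: reaches L-position 5 → W
n=7: only reaches 6(W), which is W → L
n=8: reaches L-position 7 → W
n=9: only reaches 8(W), which is W → L
n=10: reaches L-position 5 → W
n=11: only reaches 10(W), which is W → L
n=12: reaches L-position 11 → W
n=13: only reaches 12(W), which is W → L

13: L, 4: W, 2: L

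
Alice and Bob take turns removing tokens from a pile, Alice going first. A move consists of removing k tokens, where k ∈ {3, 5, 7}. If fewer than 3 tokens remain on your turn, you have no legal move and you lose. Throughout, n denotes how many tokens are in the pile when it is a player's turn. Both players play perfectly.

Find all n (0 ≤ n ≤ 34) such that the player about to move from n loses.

0, 1, 2, 10, 11, 12, 20, 21, 22, 30, 31, 32

Work bottom-up. With no move the player to move loses. Otherwise the position is W if at least one move leads to an L position for the opponent, and L if every move leads to a W.
n=0: no move → L
n=1: no move → L
n=2: no move → L
n=3: →0(L), so W
n=4: →1(L), so W
n=5: →2(L), so W
n=6: →1(L), so W
n=7: →2(L), so W
n=8: →1(L), so W
n=9: →2(L), so W
n=10: →7(W), 5(W), 3(W) — all W, so L
n=11: →8(W), 6(W), 4(W) — all W, so L
n=12: →9(W), 7(W), 5(W) — all W, so L
n=13: →10(L), so W
n=14: →11(L), so W
n=15: →12(L), so W
n=16: →11(L), so W
n=17: →12(L), so W
n=18: →11(L), so W
n=19: →12(L), so W
n=20: →17(W), 15(W), 13(W) — all W, so L
n=21: →18(W), 16(W), 14(W) — all W, so L
n=22: →19(W), 17(W), 15(W) — all W, so L
n=23: →20(L), so W
n=24: →21(L), so W
n=25: →22(L), so W
n=26: →21(L), so W
n=27: →22(L), so W
n=28: →21(L), so W
n=29: →22(L), so W
n=30: →27(W), 25(W), 23(W) — all W, so L
n=31: →28(W), 26(W), 24(W) — all W, so L
n=32: →29(W), 27(W), 25(W) — all W, so L
n=33: →30(L), so W
n=34: →31(L), so W
The losing starting values of n are exactly the entries labelled L in this table (12 of them).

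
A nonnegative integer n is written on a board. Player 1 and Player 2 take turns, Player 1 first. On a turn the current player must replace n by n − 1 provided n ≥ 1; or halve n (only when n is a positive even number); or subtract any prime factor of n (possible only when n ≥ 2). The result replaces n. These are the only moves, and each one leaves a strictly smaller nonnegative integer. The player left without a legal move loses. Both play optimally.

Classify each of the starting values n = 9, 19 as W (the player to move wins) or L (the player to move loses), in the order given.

9: L, 19: W

Build the W/L table. Terminal = L. A non-terminal position is W if it has a move to some L; otherwise it is L.
n=0: no move → L
n=1: W (go to 0, an L position)
n=2: W (go to 0, an L position)
n=3: W (go to 0, an L position)
n=4: L (options 2(W), 3(W) are all W)
n=5: W (go to 0, an L position)
n=6: W (go to 4, an L position)
n=7: W (go to 0, an L position)
n=8: W (go to 4, an L position)
n=9: L (options 6(W), 8(W) are all W)
n=10: W (go to 9, an L position)
n=11: W (go to 0, an L position)
n=12: W (go to 9, an L position)
n=13: W (go to 0, an L position)
n=14: L (options 7(W), 12(W), 13(W) are all W)
n=15: W (go to 14, an L position)
n=16: W (go to 14, an L position)
n=17: W (go to 0, an L position)
n=18: W (go to 9, an L position)
n=19: W (go to 0, an L position)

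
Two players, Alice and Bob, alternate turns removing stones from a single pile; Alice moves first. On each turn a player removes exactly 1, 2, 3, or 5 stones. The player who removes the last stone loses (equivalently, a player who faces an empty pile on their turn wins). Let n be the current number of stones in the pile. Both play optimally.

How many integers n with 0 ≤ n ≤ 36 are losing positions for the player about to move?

Build the W/L table. Terminal = W. A non-terminal position is W if it has a move to some L; otherwise it is L.
n=0: no move; the opponent has just taken the last stone and therefore loses → W
n=1: the only move is to 0(W), a W ⇒ L
n=2: can move to 1, which is L ⇒ W
n=3: can move to 1, which is L ⇒ W
n=4: can move to 1, which is L ⇒ W
n=5: moves to 4(W), 3(W), 2(W), 0(W); every one is W ⇒ L
n=6: can move to 5, which is L ⇒ W
n=7: can move to 5, which is L ⇒ W
n=8: can move to 5, which is L ⇒ W
n=9: moves to 8(W), 7(W), 6(W), 4(W); every one is W ⇒ L
n=10: can move to 9, which is L ⇒ W
n=11: can move to 9, which is L ⇒ W
n=12: can move to 9, which is L ⇒ W
n=13: moves to 12(W), 11(W), 10(W), 8(W); every one is W ⇒ L
n=14: can move to 13, which is L ⇒ W
n=15: can move to 13, which is L ⇒ W
n=16: can move to 13, which is L ⇒ W
n=17: moves to 16(W), 15(W), 14(W), 12(W); every one is W ⇒ L
n=18: can move to 17, which is L ⇒ W
n=19: can move to 17, which is L ⇒ W
n=20: can move to 17, which is L ⇒ W
n=21: moves to 20(W), 19(W), 18(W), 16(W); every one is W ⇒ L
n=22: can move to 21, which is L ⇒ W
n=23: can move to 21, which is L ⇒ W
n=24: can move to 21, which is L ⇒ W
n=25: moves to 24(W), 23(W), 22(W), 20(W); every one is W ⇒ L
n=26: can move to 25, which is L ⇒ W
n=27: can move to 25, which is L ⇒ W
n=28: can move to 25, which is L ⇒ W
n=29: moves to 28(W), 27(W), 26(W), 24(W); every one is W ⇒ L
n=30: can move to 29, which is L ⇒ W
n=31: can move to 29, which is L ⇒ W
n=32: can move to 29, which is L ⇒ W
n=33: moves to 32(W), 31(W), 30(W), 28(W); every one is W ⇒ L
n=34: can move to 33, which is L ⇒ W
n=35: can move to 33, which is L ⇒ W
n=36: can move to 33, which is L ⇒ W
L entries with 0 ≤ n ≤ 36: n = 1, 5, 9, 13, 17, 21, 25, 29, 33; that makes 9.

9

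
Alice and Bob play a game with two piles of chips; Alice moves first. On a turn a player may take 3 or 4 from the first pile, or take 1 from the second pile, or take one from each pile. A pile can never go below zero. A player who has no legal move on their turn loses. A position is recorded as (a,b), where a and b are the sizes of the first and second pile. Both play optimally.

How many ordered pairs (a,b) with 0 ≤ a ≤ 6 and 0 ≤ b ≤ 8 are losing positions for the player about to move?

Positions with no move are L. A position that does have a move is losing for the player to move precisely when every available move leads to a winning position for the opponent. Fill in the labels:
Every move lowers a or b (never raises either), so fill the grid row by row in increasing a, and left to right within a row: each cell's successors are then already labelled.
      b=0  b=1  b=2  b=3  b=4  b=5  b=6  b=7  b=8
a=0:    L    W    L    W    L    W    L    W    L
a=1:    L    W    L    W    L    W    L    W    L
a=2:    L    W    L    W    L    W    L    W    L
a=3:    W    W    W    W    W    W    W    W    W
a=4:    W    L    W    L    W    L    W    L    W
a=5:    W    L    W    L    W    L    W    L    W
a=6:    W    L    W    L    W    L    W    L    W
Cells with no legal move (terminal, hence L): (0,0), (1,0), (2,0).
The remaining L cells, each justified by listing all of its moves:
(0,2): →(0,1)(W) only, which is W, so L
(0,4): →(0,3)(W) only, which is W, so L
(0,6): →(0,5)(W) only, which is W, so L
(0,8): →(0,7)(W) only, which is W, so L
(1,2): →(1,1)(W), (0,1)(W) — all W, so L
(1,4): →(1,3)(W), (0,3)(W) — all W, so L
(1,6): →(1,5)(W), (0,5)(W) — all W, so L
(1,8): →(1,7)(W), (0,7)(W) — all W, so L
(2,2): →(2,1)(W), (1,1)(W) — all W, so L
(2,4): →(2,3)(W), (1,3)(W) — all W, so L
(2,6): →(2,5)(W), (1,5)(W) — all W, so L
(2,8): →(2,7)(W), (1,7)(W) — all W, so L
(4,1): →(1,1)(W), (0,1)(W), (4,0)(W), (3,0)(W) — all W, so L
(4,3): →(1,3)(W), (0,3)(W), (4,2)(W), (3,2)(W) — all W, so L
(4,5): →(1,5)(W), (0,5)(W), (4,4)(W), (3,4)(W) — all W, so L
(4,7): →(1,7)(W), (0,7)(W), (4,6)(W), (3,6)(W) — all W, so L
(5,1): →(2,1)(W), (1,1)(W), (5,0)(W), (4,0)(W) — all W, so L
(5,3): →(2,3)(W), (1,3)(W), (5,2)(W), (4,2)(W) — all W, so L
(5,5): →(2,5)(W), (1,5)(W), (5,4)(W), (4,4)(W) — all W, so L
(5,7): →(2,7)(W), (1,7)(W), (5,6)(W), (4,6)(W) — all W, so L
(6,1): →(3,1)(W), (2,1)(W), (6,0)(W), (5,0)(W) — all W, so L
(6,3): →(3,3)(W), (2,3)(W), (6,2)(W), (5,2)(W) — all W, so L
(6,5): →(3,5)(W), (2,5)(W), (6,4)(W), (5,4)(W) — all W, so L
(6,7): →(3,7)(W), (2,7)(W), (6,6)(W), (5,6)(W) — all W, so L
Every other cell has at least one move into one of the L cells above, so it is W.
L cells per row: a=0: 5, a=1: 5, a=2: 5, a=3: 0, a=4: 4, a=5: 4, a=6: 4; total 27.

27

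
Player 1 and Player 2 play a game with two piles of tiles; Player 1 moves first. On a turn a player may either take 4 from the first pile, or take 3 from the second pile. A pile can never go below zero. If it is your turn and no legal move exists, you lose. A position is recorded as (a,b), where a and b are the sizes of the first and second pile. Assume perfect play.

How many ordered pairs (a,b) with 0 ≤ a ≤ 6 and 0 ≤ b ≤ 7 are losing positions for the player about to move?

29

Positions with no move are L. A position that does have a move is losing for the player to move precisely when every available move leads to a winning position for the opponent. Fill in the labels:
Every move lowers a or b (never raises either), so fill the grid row by row in increasing a, and left to right within a row: each cell's successors are then already labelled.
      b=0  b=1  b=2  b=3  b=4  b=5  b=6  b=7
a=0:    L    L    L    W    W    W    L    L
a=1:    L    L    L    W    W    W    L    L
a=2:    L    L    L    W    W    W    L    L
a=3:    L    L    L    W    W    W    L    L
a=4:    W    W    W    L    L    L    W    W
a=5:    W    W    W    L    L    L    W    W
a=6:    W    W    W    L    L    L    W    W
Cells with no legal move (terminal, hence L): (0,0), (0,1), (0,2), (1,0), (1,1), (1,2), (2,0), (2,1), (2,2), (3,0), (3,1), (3,2).
The remaining L cells, each justified by listing all of its moves:
(0,6): L (sole option (0,3)(W) is W)
(0,7): L (sole option (0,4)(W) is W)
(1,6): L (sole option (1,3)(W) is W)
(1,7): L (sole option (1,4)(W) is W)
(2,6): L (sole option (2,3)(W) is W)
(2,7): L (sole option (2,4)(W) is W)
(3,6): L (sole option (3,3)(W) is W)
(3,7): L (sole option (3,4)(W) is W)
(4,3): L (options (0,3)(W), (4,0)(W) are all W)
(4,4): L (options (0,4)(W), (4,1)(W) are all W)
(4,5): L (options (0,5)(W), (4,2)(W) are all W)
(5,3): L (options (1,3)(W), (5,0)(W) are all W)
(5,4): L (options (1,4)(W), (5,1)(W) are all W)
(5,5): L (options (1,5)(W), (5,2)(W) are all W)
(6,3): L (options (2,3)(W), (6,0)(W) are all W)
(6,4): L (options (2,4)(W), (6,1)(W) are all W)
(6,5): L (options (2,5)(W), (6,2)(W) are all W)
Every other cell has at least one move into one of the L cells above, so it is W.
L cells per row: a=0: 5, a=1: 5, a=2: 5, a=3: 5, a=4: 3, a=5: 3, a=6: 3; total 29.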